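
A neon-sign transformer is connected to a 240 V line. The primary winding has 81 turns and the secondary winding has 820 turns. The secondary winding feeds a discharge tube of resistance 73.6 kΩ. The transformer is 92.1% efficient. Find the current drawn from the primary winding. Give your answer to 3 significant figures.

I_p ≈ 0.363 A

V_s = 240 × 820/81 = 2429.6 V.
I_s = V_s/R = 2429.6/73600 = 0.033011 A.
P_out = V_s I_s = 2429.6 × 0.033011 = 80.205 W.
P_in = P_out/η = 80.205/0.921 = 87.085 W.
I_p = P_in/V_p = 87.085/240 = 0.363 A.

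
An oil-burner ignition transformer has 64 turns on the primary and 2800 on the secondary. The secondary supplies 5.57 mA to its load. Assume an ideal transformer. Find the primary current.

For an ideal transformer I_p/I_s = N_s/N_p, so I_p = 0.00557 × 2800/64 = 0.244 A.

I_p ≈ 0.244 A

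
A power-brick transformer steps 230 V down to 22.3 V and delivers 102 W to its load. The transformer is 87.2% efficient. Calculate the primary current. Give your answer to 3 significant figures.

P_in = P_out/η = 102/0.872 = 116.97 W.
I_p = P_in/V_p = 116.97/230 = 0.509 A.

I_p ≈ 0.509 A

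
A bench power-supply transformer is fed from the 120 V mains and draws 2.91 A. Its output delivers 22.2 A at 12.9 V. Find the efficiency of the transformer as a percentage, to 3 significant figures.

P_in = 120 × 2.91 = 349.200 W.
P_out = 12.9 × 22.2 = 286.380 W.
η = P_out/P_in = 286.380/349.200 = 0.820.

η ≈ 82.0%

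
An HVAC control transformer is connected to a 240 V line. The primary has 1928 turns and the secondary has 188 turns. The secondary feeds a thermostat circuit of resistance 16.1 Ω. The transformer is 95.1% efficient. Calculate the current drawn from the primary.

I_p ≈ 0.149 A

V_s = 240 × 188/1928 = 23.402 V.
I_s = V_s/R = 23.402/16.1 = 1.4536 A.
P_out = V_s I_s = 23.402 × 1.4536 = 34.017 W.
P_in = P_out/η = 34.017/0.951 = 35.770 W.
I_p = P_in/V_p = 35.770/240 = 0.149 A.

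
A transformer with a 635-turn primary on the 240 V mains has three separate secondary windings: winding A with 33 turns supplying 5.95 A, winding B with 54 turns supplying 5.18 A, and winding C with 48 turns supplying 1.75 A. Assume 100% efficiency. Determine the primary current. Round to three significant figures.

I_p ≈ 0.882 A

V_A = 240 × 33/635 = 12.472 V; V_B = 240 × 54/635 = 20.409 V; V_C = 240 × 48/635 = 18.142 V.
P_out = V_A I_A + V_B I_B + V_C I_C = 12.472×5.95 + 20.409×5.18 + 18.142×1.75 = 74.211 + 105.72 + 31.748 = 211.68 W.
Ideal ⇒ P_in = P_out, so I_p = P_out/V_p = 211.68/240 = 0.882 A.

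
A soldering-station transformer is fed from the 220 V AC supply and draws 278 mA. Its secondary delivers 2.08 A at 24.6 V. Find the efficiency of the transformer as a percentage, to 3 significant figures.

P_in = 220 × 0.278 = 61.1600 W.
P_out = 24.6 × 2.08 = 51.1680 W.
η = P_out/P_in = 51.1680/61.1600 = 0.837.

η ≈ 83.7%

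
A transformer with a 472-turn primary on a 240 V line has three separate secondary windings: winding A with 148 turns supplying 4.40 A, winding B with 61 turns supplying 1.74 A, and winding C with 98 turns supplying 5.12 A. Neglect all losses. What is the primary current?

V_A = 240 × 148/472 = 75.254 V; V_B = 240 × 61/472 = 31.017 V; V_C = 240 × 98/472 = 49.831 V.
P_out = V_A I_A + V_B I_B + V_C I_C = 75.254×4.40 + 31.017×1.74 + 49.831×5.12 = 331.12 + 53.969 + 255.13 = 640.22 W.
Ideal ⇒ P_in = P_out, so I_p = P_out/V_p = 640.22/240 = 2.67 A.

I_p ≈ 2.67 A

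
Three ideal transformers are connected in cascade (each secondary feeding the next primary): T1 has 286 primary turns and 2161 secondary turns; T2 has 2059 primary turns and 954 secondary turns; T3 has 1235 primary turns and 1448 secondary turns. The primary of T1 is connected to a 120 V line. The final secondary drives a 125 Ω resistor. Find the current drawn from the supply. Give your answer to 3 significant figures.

Secondary of T1: V = 120.00 × 2161/286 = 906.71 V.
Secondary of T2: V = 906.71 × 954/2059 = 420.11 V.
Secondary of T3: V = 420.11 × 1448/1235 = 492.57 V.
I_load = 492.57/125 = 3.9405 A, so P_out = 492.57 × 3.9405 = 1941.0 W.
All ideal ⇒ P_in = P_out, so I_supply = 1941.0/120 = 16.2 A.

I_supply ≈ 16.2 A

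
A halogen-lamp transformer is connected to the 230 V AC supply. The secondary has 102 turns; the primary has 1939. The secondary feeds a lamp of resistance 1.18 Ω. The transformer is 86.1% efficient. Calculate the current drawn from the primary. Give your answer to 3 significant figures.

V_s = 230 × 102/1939 = 12.099 V.
I_s = V_s/R = 12.099/1.18 = 10.253 A.
P_out = V_s I_s = 12.099 × 10.253 = 124.06 W.
P_in = P_out/η = 124.06/0.861 = 144.08 W.
I_p = P_in/V_p = 144.08/230 = 0.626 A.

I_p ≈ 0.626 A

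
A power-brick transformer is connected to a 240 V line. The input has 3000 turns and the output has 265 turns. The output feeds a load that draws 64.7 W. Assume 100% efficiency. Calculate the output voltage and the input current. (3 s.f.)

V_out = V_in × N_out/N_in = 240 × 265/3000 = 21.200 V.
I_out = P/V_out = 64.7/21.200 = 3.0519 A.
I_in = I_out × N_out/N_in = 3.0519 × 265/3000 = 0.270 A.

V_out ≈ 21.2 V, I_in ≈ 0.270 A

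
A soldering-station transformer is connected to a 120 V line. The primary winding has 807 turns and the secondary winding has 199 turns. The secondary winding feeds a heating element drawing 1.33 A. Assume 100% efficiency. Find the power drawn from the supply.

P ≈ 39.4 W

I_p = I_s × N_s/N_p = 1.33 × 199/807 = 0.32797 A.
P = V_p I_p = 120 × 0.32797 = 39.4 W.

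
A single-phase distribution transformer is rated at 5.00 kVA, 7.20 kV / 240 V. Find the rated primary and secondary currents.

I_p ≈ 0.694 A, I_s ≈ 20.8 A

I_p = S/V_p = 5000/7200 = 0.694 A.
I_s = S/V_s = 5000/240 = 20.8 A.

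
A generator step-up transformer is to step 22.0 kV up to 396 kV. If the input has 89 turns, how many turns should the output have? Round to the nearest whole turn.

N_out/N_in = V_out/V_in, so N_out = 89 × 396000/22000 = 1602.0 ≈ 1602 turns.

N_out = 1602 turns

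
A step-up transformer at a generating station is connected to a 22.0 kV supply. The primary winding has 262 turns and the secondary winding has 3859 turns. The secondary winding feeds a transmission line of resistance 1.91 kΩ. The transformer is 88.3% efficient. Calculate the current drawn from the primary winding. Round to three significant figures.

V_s = 22000 × 3859/262 = 324040 V.
I_s = V_s/R = 324040/1910 = 169.65 A.
P_out = V_s I_s = 324040 × 169.65 = 5.4974×10^7 W.
P_in = P_out/η = 5.4974×10^7/0.883 = 6.2258×10^7 W.
I_p = P_in/V_p = 6.2258×10^7/22000 = 2830 A.

I_p ≈ 2830 A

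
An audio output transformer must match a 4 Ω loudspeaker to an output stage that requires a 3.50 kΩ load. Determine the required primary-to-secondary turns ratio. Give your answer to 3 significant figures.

N_p/N_s ≈ 29.6

Z_p/Z_s = (N_p/N_s)², so N_p/N_s = √(3500/4) = √875 = 29.6.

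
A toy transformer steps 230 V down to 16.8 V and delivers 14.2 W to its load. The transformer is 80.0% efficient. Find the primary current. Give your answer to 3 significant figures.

I_p ≈ 0.0772 A

P_in = P_out/η = 14.2/0.800 = 17.750 W.
I_p = P_in/V_p = 17.750/230 = 0.0772 A.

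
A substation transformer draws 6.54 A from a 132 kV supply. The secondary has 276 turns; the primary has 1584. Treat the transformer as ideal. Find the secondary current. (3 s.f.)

I_s/I_p = N_p/N_s, so I_s = 6.54 × 1584/276 = 37.5 A.

I_s ≈ 37.5 A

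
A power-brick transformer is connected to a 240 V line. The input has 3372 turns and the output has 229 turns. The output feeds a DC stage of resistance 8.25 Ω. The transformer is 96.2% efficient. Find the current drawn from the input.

V_out = 240 × 229/3372 = 16.299 V.
I_out = V_out/R = 16.299/8.25 = 1.9756 A.
P_out = V_out I_out = 16.299 × 1.9756 = 32.201 W.
P_in = P_out/η = 32.201/0.962 = 33.473 W.
I_in = P_in/V_in = 33.473/240 = 0.139 A.

I_in ≈ 0.139 A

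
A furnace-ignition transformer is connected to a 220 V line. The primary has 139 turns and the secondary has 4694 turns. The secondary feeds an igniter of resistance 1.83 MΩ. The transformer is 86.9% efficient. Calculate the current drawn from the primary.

I_p ≈ 0.158 A

V_s = 220 × 4694/139 = 7429.4 V.
I_s = V_s/R = 7429.4/(1.83×10^6) = 0.0040598 A.
P_out = V_s I_s = 7429.4 × 0.0040598 = 30.161 W.
P_in = P_out/η = 30.161/0.869 = 34.708 W.
I_p = P_in/V_p = 34.708/220 = 0.158 A.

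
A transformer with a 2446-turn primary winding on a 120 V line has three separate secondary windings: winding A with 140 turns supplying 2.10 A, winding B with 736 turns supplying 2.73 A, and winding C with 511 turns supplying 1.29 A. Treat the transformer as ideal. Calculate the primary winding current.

V_A = 120 × 140/2446 = 6.8684 V; V_B = 120 × 736/2446 = 36.108 V; V_C = 120 × 511/2446 = 25.070 V.
P_out = V_A I_A + V_B I_B + V_C I_C = 6.8684×2.10 + 36.108×2.73 + 25.070×1.29 = 14.424 + 98.575 + 32.340 = 145.34 W.
Ideal ⇒ P_in = P_out, so I_p = P_out/V_p = 145.34/120 = 1.21 A.

I_p ≈ 1.21 A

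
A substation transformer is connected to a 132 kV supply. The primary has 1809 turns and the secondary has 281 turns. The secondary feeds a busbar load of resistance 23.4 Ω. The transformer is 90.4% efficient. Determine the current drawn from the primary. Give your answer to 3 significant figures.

V_s = 132000 × 281/1809 = 20504 V.
I_s = V_s/R = 20504/23.4 = 876.25 A.
P_out = V_s I_s = 20504 × 876.25 = 1.7967×10^7 W.
P_in = P_out/η = 1.7967×10^7/0.904 = 1.9875×10^7 W.
I_p = P_in/V_p = 1.9875×10^7/132000 = 151 A.

I_p ≈ 151 A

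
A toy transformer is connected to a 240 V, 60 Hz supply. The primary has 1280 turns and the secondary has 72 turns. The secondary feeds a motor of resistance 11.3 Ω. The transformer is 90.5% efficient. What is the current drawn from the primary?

I_p ≈ 0.0743 A

V_s = 240 × 72/1280 = 13.500 V.
I_s = V_s/R = 13.500/11.3 = 1.1947 A.
P_out = V_s I_s = 13.500 × 1.1947 = 16.128 W.
P_in = P_out/η = 16.128/0.905 = 17.821 W.
I_p = P_in/V_p = 17.821/240 = 0.0743 A.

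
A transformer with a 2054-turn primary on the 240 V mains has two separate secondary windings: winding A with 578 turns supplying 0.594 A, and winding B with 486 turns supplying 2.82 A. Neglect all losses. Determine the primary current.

V_A = 240 × 578/2054 = 67.537 V; V_B = 240 × 486/2054 = 56.787 V.
P_out = V_A I_A + V_B I_B = 67.537×0.594 + 56.787×2.82 = 40.117 + 160.14 = 200.26 W.
Ideal ⇒ P_in = P_out, so I_p = P_out/V_p = 200.26/240 = 0.834 A.

I_p ≈ 0.834 A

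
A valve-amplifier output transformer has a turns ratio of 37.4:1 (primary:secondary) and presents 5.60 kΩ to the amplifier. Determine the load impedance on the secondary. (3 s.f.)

Z_s = Z_p/(N_p/N_s)² = 5600/37.4² = 4.00 Ω.

Z_s ≈ 4.00 Ω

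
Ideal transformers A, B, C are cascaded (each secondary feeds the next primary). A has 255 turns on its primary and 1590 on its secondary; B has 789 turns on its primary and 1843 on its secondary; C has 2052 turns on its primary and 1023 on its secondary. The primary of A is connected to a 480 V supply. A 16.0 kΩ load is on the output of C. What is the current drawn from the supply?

I_supply ≈ 1.58 A

After A: V = 480.00 × 1590/255 = 2992.9 V.
After B: V = 2992.9 × 1843/789 = 6991.1 V.
After C: V = 6991.1 × 1023/2052 = 3485.3 V.
I_load = 3485.3/16000 = 0.21783 A, so P_out = 3485.3 × 0.21783 = 759.22 W.
All ideal ⇒ P_in = P_out, so I_supply = 759.22/480 = 1.58 A.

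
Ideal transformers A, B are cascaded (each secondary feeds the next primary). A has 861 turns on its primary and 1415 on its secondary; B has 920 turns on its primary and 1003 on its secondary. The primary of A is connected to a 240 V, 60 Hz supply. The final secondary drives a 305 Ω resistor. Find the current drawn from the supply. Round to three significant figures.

Secondary of A: V = 240.00 × 1415/861 = 394.43 V.
Secondary of B: V = 394.43 × 1003/920 = 430.01 V.
I_load = 430.01/305 = 1.4099 A, so P_out = 430.01 × 1.4099 = 606.26 W.
All ideal ⇒ P_in = P_out, so I_supply = 606.26/240 = 2.53 A.

I_supply ≈ 2.53 A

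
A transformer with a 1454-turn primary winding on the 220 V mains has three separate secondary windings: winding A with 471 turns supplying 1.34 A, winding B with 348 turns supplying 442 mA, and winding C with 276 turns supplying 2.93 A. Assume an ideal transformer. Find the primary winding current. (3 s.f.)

V_A = 220 × 471/1454 = 71.265 V; V_B = 220 × 348/1454 = 52.655 V; V_C = 220 × 276/1454 = 41.761 V.
P_out = V_A I_A + V_B I_B + V_C I_C = 71.265×1.34 + 52.655×0.442 + 41.761×2.93 = 95.496 + 23.273 + 122.36 = 241.13 W.
Ideal ⇒ P_in = P_out, so I_p = P_out/V_p = 241.13/220 = 1.10 A.

I_p ≈ 1.10 A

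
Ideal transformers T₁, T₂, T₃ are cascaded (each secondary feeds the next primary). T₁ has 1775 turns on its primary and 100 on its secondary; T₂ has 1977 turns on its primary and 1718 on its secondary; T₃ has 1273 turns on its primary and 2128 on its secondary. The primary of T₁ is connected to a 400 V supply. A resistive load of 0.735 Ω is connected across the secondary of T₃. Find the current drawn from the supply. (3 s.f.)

After T₁: V = 400.00 × 100/1775 = 22.535 V.
After T₂: V = 22.535 × 1718/1977 = 19.583 V.
After T₃: V = 19.583 × 2128/1273 = 32.736 V.
I_load = 32.736/0.735 = 44.538 A, so P_out = 32.736 × 44.538 = 1458.0 W.
All ideal ⇒ P_in = P_out, so I_supply = 1458.0/400 = 3.64 A.

I_supply ≈ 3.64 A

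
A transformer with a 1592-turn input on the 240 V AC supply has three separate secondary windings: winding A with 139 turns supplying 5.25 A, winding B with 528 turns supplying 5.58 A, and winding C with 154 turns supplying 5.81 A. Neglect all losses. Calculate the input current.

I_in ≈ 2.87 A

V_A = 240 × 139/1592 = 20.955 V; V_B = 240 × 528/1592 = 79.598 V; V_C = 240 × 154/1592 = 23.216 V.
P_out = V_A I_A + V_B I_B + V_C I_C = 20.955×5.25 + 79.598×5.58 + 23.216×5.81 = 110.01 + 444.16 + 134.89 = 689.05 W.
Ideal ⇒ P_in = P_out, so I_in = P_out/V_in = 689.05/240 = 2.87 A.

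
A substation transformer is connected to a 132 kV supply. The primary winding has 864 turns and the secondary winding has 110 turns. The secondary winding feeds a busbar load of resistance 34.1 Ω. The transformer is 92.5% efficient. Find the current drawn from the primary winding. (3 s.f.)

V_s = 132000 × 110/864 = 16806 V.
I_s = V_s/R = 16806/34.1 = 492.83 A.
P_out = V_s I_s = 16806 × 492.83 = 8.2823×10^6 W.
P_in = P_out/η = 8.2823×10^6/0.925 = 8.9538×10^6 W.
I_p = P_in/V_p = 8.9538×10^6/132000 = 67.8 A.

I_p ≈ 67.8 A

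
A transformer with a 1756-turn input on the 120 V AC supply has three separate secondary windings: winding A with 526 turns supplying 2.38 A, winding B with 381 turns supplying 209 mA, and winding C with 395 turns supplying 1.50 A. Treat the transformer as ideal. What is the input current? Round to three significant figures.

I_in ≈ 1.10 A

V_A = 120 × 526/1756 = 35.945 V; V_B = 120 × 381/1756 = 26.036 V; V_C = 120 × 395/1756 = 26.993 V.
P_out = V_A I_A + V_B I_B + V_C I_C = 35.945×2.38 + 26.036×0.209 + 26.993×1.50 = 85.550 + 5.4416 + 40.490 = 131.48 W.
Ideal ⇒ P_in = P_out, so I_in = P_out/V_in = 131.48/120 = 1.10 A.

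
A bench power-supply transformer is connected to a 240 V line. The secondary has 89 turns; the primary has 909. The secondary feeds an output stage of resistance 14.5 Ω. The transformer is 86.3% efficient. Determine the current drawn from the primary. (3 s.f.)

I_p ≈ 0.184 A

V_s = 240 × 89/909 = 23.498 V.
I_s = V_s/R = 23.498/14.5 = 1.6206 A.
P_out = V_s I_s = 23.498 × 1.6206 = 38.081 W.
P_in = P_out/η = 38.081/0.863 = 44.126 W.
I_p = P_in/V_p = 44.126/240 = 0.184 A.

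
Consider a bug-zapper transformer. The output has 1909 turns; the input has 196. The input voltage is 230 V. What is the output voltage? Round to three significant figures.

V_out ≈ 2240 V

V_out/V_in = N_out/N_in, so V_out = 230 × 1909/196 = 2240 V.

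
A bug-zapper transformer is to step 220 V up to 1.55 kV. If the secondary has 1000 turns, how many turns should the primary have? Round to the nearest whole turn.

N_p = 142 turns

N_p/N_s = V_p/V_s, so N_p = 1000 × 220/1550 = 141.9 ≈ 142 turns.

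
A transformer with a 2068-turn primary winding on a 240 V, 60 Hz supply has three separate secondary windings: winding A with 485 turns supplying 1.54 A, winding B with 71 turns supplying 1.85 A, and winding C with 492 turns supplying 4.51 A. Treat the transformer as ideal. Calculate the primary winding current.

V_A = 240 × 485/2068 = 56.286 V; V_B = 240 × 71/2068 = 8.2398 V; V_C = 240 × 492/2068 = 57.099 V.
P_out = V_A I_A + V_B I_B + V_C I_C = 56.286×1.54 + 8.2398×1.85 + 57.099×4.51 = 86.681 + 15.244 + 257.51 = 359.44 W.
Ideal ⇒ P_in = P_out, so I_p = P_out/V_p = 359.44/240 = 1.50 A.

I_p ≈ 1.50 A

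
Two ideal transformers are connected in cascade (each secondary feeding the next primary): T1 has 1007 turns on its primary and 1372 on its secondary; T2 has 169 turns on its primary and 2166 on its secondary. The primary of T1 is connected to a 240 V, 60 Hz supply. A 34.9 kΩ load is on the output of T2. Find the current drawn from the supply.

After T1: V = 240.00 × 1372/1007 = 326.99 V.
After T2: V = 326.99 × 2166/169 = 4190.9 V.
I_load = 4190.9/34900 = 0.12008 A, so P_out = 4190.9 × 0.12008 = 503.26 W.
All ideal ⇒ P_in = P_out, so I_supply = 503.26/240 = 2.10 A.

I_supply ≈ 2.10 A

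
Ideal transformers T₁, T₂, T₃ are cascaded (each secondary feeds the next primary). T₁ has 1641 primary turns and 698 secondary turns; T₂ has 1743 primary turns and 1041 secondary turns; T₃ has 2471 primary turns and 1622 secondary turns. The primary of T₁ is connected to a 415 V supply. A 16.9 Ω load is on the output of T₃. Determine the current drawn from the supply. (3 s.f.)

I_supply ≈ 0.683 A

Secondary of T₁: V = 415.00 × 698/1641 = 176.52 V.
Secondary of T₂: V = 176.52 × 1041/1743 = 105.43 V.
Secondary of T₃: V = 105.43 × 1622/2471 = 69.203 V.
I_load = 69.203/16.9 = 4.0949 A, so P_out = 69.203 × 4.0949 = 283.38 W.
All ideal ⇒ P_in = P_out, so I_supply = 283.38/415 = 0.683 A.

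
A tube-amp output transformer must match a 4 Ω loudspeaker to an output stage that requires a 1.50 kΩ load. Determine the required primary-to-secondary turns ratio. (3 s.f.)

N_p/N_s ≈ 19.4

Z_p/Z_s = (N_p/N_s)², so N_p/N_s = √(1500/4) = √375 = 19.4.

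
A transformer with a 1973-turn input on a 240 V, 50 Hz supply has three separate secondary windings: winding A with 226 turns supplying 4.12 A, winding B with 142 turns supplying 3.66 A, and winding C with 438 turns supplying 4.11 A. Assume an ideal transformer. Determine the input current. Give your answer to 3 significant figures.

V_A = 240 × 226/1973 = 27.491 V; V_B = 240 × 142/1973 = 17.273 V; V_C = 240 × 438/1973 = 53.279 V.
P_out = V_A I_A + V_B I_B + V_C I_C = 27.491×4.12 + 17.273×3.66 + 53.279×4.11 = 113.26 + 63.220 + 218.98 = 395.46 W.
Ideal ⇒ P_in = P_out, so I_in = P_out/V_in = 395.46/240 = 1.65 A.

I_in ≈ 1.65 A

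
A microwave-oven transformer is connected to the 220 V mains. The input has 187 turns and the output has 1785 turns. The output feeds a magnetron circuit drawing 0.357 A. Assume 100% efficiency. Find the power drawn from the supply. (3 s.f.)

I_in = I_out × N_out/N_in = 0.357 × 1785/187 = 3.4077 A.
P = V_in I_in = 220 × 3.4077 = 750 W.

P ≈ 750 W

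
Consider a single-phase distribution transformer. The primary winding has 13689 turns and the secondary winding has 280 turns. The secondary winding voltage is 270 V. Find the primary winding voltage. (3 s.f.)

V_p/V_s = N_p/N_s, so V_p = 270 × 13689/280 = 13200 V.

V_p ≈ 13200 V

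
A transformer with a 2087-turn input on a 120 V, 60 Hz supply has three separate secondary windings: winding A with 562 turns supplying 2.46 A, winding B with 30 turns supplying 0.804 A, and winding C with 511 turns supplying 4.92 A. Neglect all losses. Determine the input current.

I_in ≈ 1.88 A

V_A = 120 × 562/2087 = 32.314 V; V_B = 120 × 30/2087 = 1.7250 V; V_C = 120 × 511/2087 = 29.382 V.
P_out = V_A I_A + V_B I_B + V_C I_C = 32.314×2.46 + 1.7250×0.804 + 29.382×4.92 = 79.493 + 1.3869 + 144.56 = 225.44 W.
Ideal ⇒ P_in = P_out, so I_in = P_out/V_in = 225.44/120 = 1.88 A.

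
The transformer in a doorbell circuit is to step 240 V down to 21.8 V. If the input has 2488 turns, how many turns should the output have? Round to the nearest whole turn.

N_out/N_in = V_out/V_in, so N_out = 2488 × 21.8/240 = 226.0 ≈ 226 turns.

N_out = 226 turns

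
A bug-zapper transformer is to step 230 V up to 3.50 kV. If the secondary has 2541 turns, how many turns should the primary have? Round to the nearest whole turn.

N_p/N_s = V_p/V_s, so N_p = 2541 × 230/3500 = 167.0 ≈ 167 turns.

N_p = 167 turns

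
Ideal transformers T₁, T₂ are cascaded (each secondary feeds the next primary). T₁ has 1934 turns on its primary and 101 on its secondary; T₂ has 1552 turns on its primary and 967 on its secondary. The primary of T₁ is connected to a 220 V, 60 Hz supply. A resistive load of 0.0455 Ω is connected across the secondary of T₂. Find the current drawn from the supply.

I_supply ≈ 5.12 A

Secondary of T₁: V = 220.00 × 101/1934 = 11.489 V.
Secondary of T₂: V = 11.489 × 967/1552 = 7.1585 V.
I_load = 7.1585/0.0455 = 157.33 A, so P_out = 7.1585 × 157.33 = 1126.2 W.
All ideal ⇒ P_in = P_out, so I_supply = 1126.2/220 = 5.12 A.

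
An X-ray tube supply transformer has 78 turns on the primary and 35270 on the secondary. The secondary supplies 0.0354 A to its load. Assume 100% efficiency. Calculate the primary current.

For an ideal transformer I_p/I_s = N_s/N_p, so I_p = 0.0354 × 35270/78 = 16.0 A.

I_p ≈ 16.0 A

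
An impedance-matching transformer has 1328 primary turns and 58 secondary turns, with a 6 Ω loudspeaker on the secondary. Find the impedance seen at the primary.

Z_p ≈ 3150 Ω

Z_p = (N_p/N_s)² × Z_s = (1328/58)² × 6 = 3150 Ω.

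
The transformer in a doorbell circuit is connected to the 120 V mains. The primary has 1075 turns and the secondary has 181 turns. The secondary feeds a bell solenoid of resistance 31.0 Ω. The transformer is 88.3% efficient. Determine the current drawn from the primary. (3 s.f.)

V_s = 120 × 181/1075 = 20.205 V.
I_s = V_s/R = 20.205/31.0 = 0.65176 A.
P_out = V_s I_s = 20.205 × 0.65176 = 13.169 W.
P_in = P_out/η = 13.169/0.883 = 14.914 W.
I_p = P_in/V_p = 14.914/120 = 0.124 A.

I_p ≈ 0.124 A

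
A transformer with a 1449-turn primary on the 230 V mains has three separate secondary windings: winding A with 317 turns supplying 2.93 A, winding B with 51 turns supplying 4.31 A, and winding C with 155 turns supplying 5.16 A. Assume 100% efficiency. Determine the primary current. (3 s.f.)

I_p ≈ 1.34 A

V_A = 230 × 317/1449 = 50.317 V; V_B = 230 × 51/1449 = 8.0952 V; V_C = 230 × 155/1449 = 24.603 V.
P_out = V_A I_A + V_B I_B + V_C I_C = 50.317×2.93 + 8.0952×4.31 + 24.603×5.16 = 147.43 + 34.890 + 126.95 = 309.27 W.
Ideal ⇒ P_in = P_out, so I_p = P_out/V_p = 309.27/230 = 1.34 A.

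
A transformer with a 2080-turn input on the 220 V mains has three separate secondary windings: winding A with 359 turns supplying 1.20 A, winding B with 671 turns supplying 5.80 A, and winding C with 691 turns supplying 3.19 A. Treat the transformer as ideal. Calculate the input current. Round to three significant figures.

I_in ≈ 3.14 A

V_A = 220 × 359/2080 = 37.971 V; V_B = 220 × 671/2080 = 70.971 V; V_C = 220 × 691/2080 = 73.087 V.
P_out = V_A I_A + V_B I_B + V_C I_C = 37.971×1.20 + 70.971×5.80 + 73.087×3.19 = 45.565 + 411.63 + 233.15 = 690.34 W.
Ideal ⇒ P_in = P_out, so I_in = P_out/V_in = 690.34/220 = 3.14 A.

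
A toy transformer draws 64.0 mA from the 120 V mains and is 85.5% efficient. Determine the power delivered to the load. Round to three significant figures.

P_out ≈ 6.57 W

P_in = V_p I_p = 120 × 0.0640 = 7.6800 W.
P_out = η P_in = 0.855 × 7.6800 = 6.57 W.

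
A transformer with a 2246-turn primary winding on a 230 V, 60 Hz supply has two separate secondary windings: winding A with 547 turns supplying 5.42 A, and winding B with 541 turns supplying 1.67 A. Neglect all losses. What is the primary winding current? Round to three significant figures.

I_p ≈ 1.72 A

V_A = 230 × 547/2246 = 56.015 V; V_B = 230 × 541/2246 = 55.401 V.
P_out = V_A I_A + V_B I_B = 56.015×5.42 + 55.401×1.67 = 303.60 + 92.519 = 396.12 W.
Ideal ⇒ P_in = P_out, so I_p = P_out/V_p = 396.12/230 = 1.72 A.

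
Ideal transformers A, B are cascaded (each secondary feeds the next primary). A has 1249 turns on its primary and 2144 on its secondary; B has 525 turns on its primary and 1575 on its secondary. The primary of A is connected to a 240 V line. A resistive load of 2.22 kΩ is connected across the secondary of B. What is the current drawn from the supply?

I_supply ≈ 2.87 A

Secondary of A: V = 240.00 × 2144/1249 = 411.98 V.
Secondary of B: V = 411.98 × 1575/525 = 1235.9 V.
I_load = 1235.9/2220 = 0.55673 A, so P_out = 1235.9 × 0.55673 = 688.08 W.
All ideal ⇒ P_in = P_out, so I_supply = 688.08/240 = 2.87 A.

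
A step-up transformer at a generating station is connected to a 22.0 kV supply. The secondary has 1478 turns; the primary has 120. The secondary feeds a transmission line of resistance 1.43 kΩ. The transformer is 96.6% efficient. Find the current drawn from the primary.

V_s = 22000 × 1478/120 = 270970 V.
I_s = V_s/R = 270970/1430 = 189.49 A.
P_out = V_s I_s = 270970 × 189.49 = 5.1345×10^7 W.
P_in = P_out/η = 5.1345×10^7/0.966 = 5.3152×10^7 W.
I_p = P_in/V_p = 5.3152×10^7/22000 = 2420 A.

I_p ≈ 2420 A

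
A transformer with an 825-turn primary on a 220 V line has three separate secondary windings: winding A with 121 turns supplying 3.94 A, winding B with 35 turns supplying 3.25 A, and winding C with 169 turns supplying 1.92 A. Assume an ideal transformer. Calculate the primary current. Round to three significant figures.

I_p ≈ 1.11 A

V_A = 220 × 121/825 = 32.267 V; V_B = 220 × 35/825 = 9.3333 V; V_C = 220 × 169/825 = 45.067 V.
P_out = V_A I_A + V_B I_B + V_C I_C = 32.267×3.94 + 9.3333×3.25 + 45.067×1.92 = 127.13 + 30.333 + 86.528 = 243.99 W.
Ideal ⇒ P_in = P_out, so I_p = P_out/V_p = 243.99/220 = 1.11 A.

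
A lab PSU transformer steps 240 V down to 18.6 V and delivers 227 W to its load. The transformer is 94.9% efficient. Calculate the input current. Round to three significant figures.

I_in ≈ 0.997 A

P_in = P_out/η = 227/0.949 = 239.20 W.
I_in = P_in/V_in = 239.20/240 = 0.997 A.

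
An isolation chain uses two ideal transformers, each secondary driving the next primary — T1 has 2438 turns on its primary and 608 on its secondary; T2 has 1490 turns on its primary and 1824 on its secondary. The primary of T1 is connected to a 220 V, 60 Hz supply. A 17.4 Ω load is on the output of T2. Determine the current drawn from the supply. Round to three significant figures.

I_supply ≈ 1.18 A

Secondary of T1: V = 220.00 × 608/2438 = 54.865 V.
Secondary of T2: V = 54.865 × 1824/1490 = 67.163 V.
I_load = 67.163/17.4 = 3.8600 A, so P_out = 67.163 × 3.8600 = 259.25 W.
All ideal ⇒ P_in = P_out, so I_supply = 259.25/220 = 1.18 A.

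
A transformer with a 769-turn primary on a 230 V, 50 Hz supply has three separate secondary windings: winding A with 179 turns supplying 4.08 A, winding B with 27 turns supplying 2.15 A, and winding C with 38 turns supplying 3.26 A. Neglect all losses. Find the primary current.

I_p ≈ 1.19 A

V_A = 230 × 179/769 = 53.537 V; V_B = 230 × 27/769 = 8.0754 V; V_C = 230 × 38/769 = 11.365 V.
P_out = V_A I_A + V_B I_B + V_C I_C = 53.537×4.08 + 8.0754×2.15 + 11.365×3.26 = 218.43 + 17.362 + 37.051 = 272.84 W.
Ideal ⇒ P_in = P_out, so I_p = P_out/V_p = 272.84/230 = 1.19 A.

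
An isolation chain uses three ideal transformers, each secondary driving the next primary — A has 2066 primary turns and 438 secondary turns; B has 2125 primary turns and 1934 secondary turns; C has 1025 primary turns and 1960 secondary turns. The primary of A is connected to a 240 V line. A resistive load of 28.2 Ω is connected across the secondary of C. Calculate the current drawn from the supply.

I_supply ≈ 1.16 A

Secondary of A: V = 240.00 × 438/2066 = 50.881 V.
Secondary of B: V = 50.881 × 1934/2125 = 46.308 V.
Secondary of C: V = 46.308 × 1960/1025 = 88.549 V.
I_load = 88.549/28.2 = 3.1400 A, so P_out = 88.549 × 3.1400 = 278.05 W.
All ideal ⇒ P_in = P_out, so I_supply = 278.05/240 = 1.16 A.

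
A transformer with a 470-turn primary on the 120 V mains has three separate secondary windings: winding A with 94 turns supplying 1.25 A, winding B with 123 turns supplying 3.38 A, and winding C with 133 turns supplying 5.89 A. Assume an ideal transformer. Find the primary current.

V_A = 120 × 94/470 = 24.000 V; V_B = 120 × 123/470 = 31.404 V; V_C = 120 × 133/470 = 33.957 V.
P_out = V_A I_A + V_B I_B + V_C I_C = 24.000×1.25 + 31.404×3.38 + 33.957×5.89 = 30.000 + 106.15 + 200.01 = 336.16 W.
Ideal ⇒ P_in = P_out, so I_p = P_out/V_p = 336.16/120 = 2.80 A.

I_p ≈ 2.80 A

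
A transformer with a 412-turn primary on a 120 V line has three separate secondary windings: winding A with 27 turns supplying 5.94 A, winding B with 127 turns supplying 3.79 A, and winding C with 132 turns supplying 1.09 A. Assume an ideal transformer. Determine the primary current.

I_p ≈ 1.91 A

V_A = 120 × 27/412 = 7.8641 V; V_B = 120 × 127/412 = 36.990 V; V_C = 120 × 132/412 = 38.447 V.
P_out = V_A I_A + V_B I_B + V_C I_C = 7.8641×5.94 + 36.990×3.79 + 38.447×1.09 = 46.713 + 140.19 + 41.907 = 228.81 W.
Ideal ⇒ P_in = P_out, so I_p = P_out/V_p = 228.81/120 = 1.91 A.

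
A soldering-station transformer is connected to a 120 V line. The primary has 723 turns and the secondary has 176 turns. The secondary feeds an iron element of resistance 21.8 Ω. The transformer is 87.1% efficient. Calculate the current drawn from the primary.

V_s = 120 × 176/723 = 29.212 V.
I_s = V_s/R = 29.212/21.8 = 1.3400 A.
P_out = V_s I_s = 29.212 × 1.3400 = 39.143 W.
P_in = P_out/η = 39.143/0.871 = 44.940 W.
I_p = P_in/V_p = 44.940/120 = 0.375 A.

I_p ≈ 0.375 A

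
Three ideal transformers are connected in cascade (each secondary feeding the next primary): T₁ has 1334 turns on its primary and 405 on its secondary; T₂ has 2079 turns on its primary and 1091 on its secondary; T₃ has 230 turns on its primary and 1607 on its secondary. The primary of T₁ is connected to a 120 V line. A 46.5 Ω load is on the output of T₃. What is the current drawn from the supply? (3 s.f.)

I_supply ≈ 3.20 A

Secondary of T₁: V = 120.00 × 405/1334 = 36.432 V.
Secondary of T₂: V = 36.432 × 1091/2079 = 19.118 V.
Secondary of T₃: V = 19.118 × 1607/230 = 133.58 V.
I_load = 133.58/46.5 = 2.8727 A, so P_out = 133.58 × 2.8727 = 383.73 W.
All ideal ⇒ P_in = P_out, so I_supply = 383.73/120 = 3.20 A.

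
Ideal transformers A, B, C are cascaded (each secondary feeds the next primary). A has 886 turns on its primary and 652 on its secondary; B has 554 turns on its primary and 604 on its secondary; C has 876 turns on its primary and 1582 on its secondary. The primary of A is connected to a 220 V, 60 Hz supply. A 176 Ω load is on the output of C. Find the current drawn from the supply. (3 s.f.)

I_supply ≈ 2.62 A

After A: V = 220.00 × 652/886 = 161.90 V.
After B: V = 161.90 × 604/554 = 176.51 V.
After C: V = 176.51 × 1582/876 = 318.76 V.
I_load = 318.76/176 = 1.8111 A, so P_out = 318.76 × 1.8111 = 577.32 W.
All ideal ⇒ P_in = P_out, so I_supply = 577.32/220 = 2.62 A.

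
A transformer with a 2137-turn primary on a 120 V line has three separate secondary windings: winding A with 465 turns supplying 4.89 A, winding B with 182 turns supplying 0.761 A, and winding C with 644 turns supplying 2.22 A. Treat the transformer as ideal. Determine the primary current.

I_p ≈ 1.80 A

V_A = 120 × 465/2137 = 26.111 V; V_B = 120 × 182/2137 = 10.220 V; V_C = 120 × 644/2137 = 36.163 V.
P_out = V_A I_A + V_B I_B + V_C I_C = 26.111×4.89 + 10.220×0.761 + 36.163×2.22 = 127.68 + 7.7774 + 80.282 = 215.74 W.
Ideal ⇒ P_in = P_out, so I_p = P_out/V_p = 215.74/120 = 1.80 A.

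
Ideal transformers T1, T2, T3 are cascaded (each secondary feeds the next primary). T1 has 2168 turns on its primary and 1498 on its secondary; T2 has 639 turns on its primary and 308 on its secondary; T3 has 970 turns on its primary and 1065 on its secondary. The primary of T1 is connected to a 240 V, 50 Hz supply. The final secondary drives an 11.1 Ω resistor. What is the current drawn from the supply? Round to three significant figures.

I_supply ≈ 2.89 A

Secondary of T1: V = 240.00 × 1498/2168 = 165.83 V.
Secondary of T2: V = 165.83 × 308/639 = 79.931 V.
Secondary of T3: V = 79.931 × 1065/970 = 87.759 V.
I_load = 87.759/11.1 = 7.9062 A, so P_out = 87.759 × 7.9062 = 693.84 W.
All ideal ⇒ P_in = P_out, so I_supply = 693.84/240 = 2.89 A.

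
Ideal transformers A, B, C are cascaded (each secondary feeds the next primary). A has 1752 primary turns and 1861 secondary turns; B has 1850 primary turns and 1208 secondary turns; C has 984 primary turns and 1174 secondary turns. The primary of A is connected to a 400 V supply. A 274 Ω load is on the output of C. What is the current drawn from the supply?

After A: V = 400.00 × 1861/1752 = 424.89 V.
After B: V = 424.89 × 1208/1850 = 277.44 V.
After C: V = 277.44 × 1174/984 = 331.01 V.
I_load = 331.01/274 = 1.2081 A, so P_out = 331.01 × 1.2081 = 399.88 W.
All ideal ⇒ P_in = P_out, so I_supply = 399.88/400 = 1.00 A.

I_supply ≈ 1.00 A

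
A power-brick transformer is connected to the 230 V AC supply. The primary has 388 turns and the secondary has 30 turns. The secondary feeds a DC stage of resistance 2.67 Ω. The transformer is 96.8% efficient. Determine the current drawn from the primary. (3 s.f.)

I_p ≈ 0.532 A

V_s = 230 × 30/388 = 17.784 V.
I_s = V_s/R = 17.784/2.67 = 6.6605 A.
P_out = V_s I_s = 17.784 × 6.6605 = 118.45 W.
P_in = P_out/η = 118.45/0.968 = 122.36 W.
I_p = P_in/V_p = 122.36/230 = 0.532 A.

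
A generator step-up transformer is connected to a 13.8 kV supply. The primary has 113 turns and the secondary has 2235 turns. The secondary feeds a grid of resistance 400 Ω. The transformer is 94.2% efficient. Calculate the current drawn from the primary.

I_p ≈ 14300 A

V_s = 13800 × 2235/113 = 272950 V.
I_s = V_s/R = 272950/400 = 682.37 A.
P_out = V_s I_s = 272950 × 682.37 = 1.8625×10^8 W.
P_in = P_out/η = 1.8625×10^8/0.942 = 1.9772×10^8 W.
I_p = P_in/V_p = 1.9772×10^8/13800 = 14300 A.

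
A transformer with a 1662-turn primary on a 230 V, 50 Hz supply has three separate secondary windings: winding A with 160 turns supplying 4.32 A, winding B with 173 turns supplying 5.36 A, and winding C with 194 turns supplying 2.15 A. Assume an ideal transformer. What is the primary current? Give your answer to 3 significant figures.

I_p ≈ 1.22 A

V_A = 230 × 160/1662 = 22.142 V; V_B = 230 × 173/1662 = 23.941 V; V_C = 230 × 194/1662 = 26.847 V.
P_out = V_A I_A + V_B I_B + V_C I_C = 22.142×4.32 + 23.941×5.36 + 26.847×2.15 = 95.653 + 128.32 + 57.721 = 281.70 W.
Ideal ⇒ P_in = P_out, so I_p = P_out/V_p = 281.70/230 = 1.22 A.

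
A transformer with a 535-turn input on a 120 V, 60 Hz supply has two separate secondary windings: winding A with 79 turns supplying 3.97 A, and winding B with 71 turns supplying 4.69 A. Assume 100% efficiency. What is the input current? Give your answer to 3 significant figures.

I_in ≈ 1.21 A

V_A = 120 × 79/535 = 17.720 V; V_B = 120 × 71/535 = 15.925 V.
P_out = V_A I_A + V_B I_B = 17.720×3.97 + 15.925×4.69 = 70.347 + 74.689 = 145.04 W.
Ideal ⇒ P_in = P_out, so I_in = P_out/V_in = 145.04/120 = 1.21 A.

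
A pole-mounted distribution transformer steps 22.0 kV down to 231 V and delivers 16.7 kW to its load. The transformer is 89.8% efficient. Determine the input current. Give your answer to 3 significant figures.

P_in = P_out/η = 16700/0.898 = 18597 W.
I_in = P_in/V_in = 18597/22000 = 0.845 A.

I_in ≈ 0.845 A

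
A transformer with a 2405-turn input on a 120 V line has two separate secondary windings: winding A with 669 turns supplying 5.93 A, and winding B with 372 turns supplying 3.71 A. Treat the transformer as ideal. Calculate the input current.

V_A = 120 × 669/2405 = 33.380 V; V_B = 120 × 372/2405 = 18.561 V.
P_out = V_A I_A + V_B I_B = 33.380×5.93 + 18.561×3.71 = 197.95 + 68.863 = 266.81 W.
Ideal ⇒ P_in = P_out, so I_in = P_out/V_in = 266.81/120 = 2.22 A.

I_in ≈ 2.22 A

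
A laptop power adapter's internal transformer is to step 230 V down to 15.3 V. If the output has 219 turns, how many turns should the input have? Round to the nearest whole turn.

N_in = 3292 turns

N_in/N_out = V_in/V_out, so N_in = 219 × 230/15.3 = 3292.2 ≈ 3292 turns.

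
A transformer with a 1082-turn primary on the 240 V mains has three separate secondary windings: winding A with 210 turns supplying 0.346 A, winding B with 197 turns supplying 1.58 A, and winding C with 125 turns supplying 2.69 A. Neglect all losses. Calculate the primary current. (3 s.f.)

V_A = 240 × 210/1082 = 46.580 V; V_B = 240 × 197/1082 = 43.697 V; V_C = 240 × 125/1082 = 27.726 V.
P_out = V_A I_A + V_B I_B + V_C I_C = 46.580×0.346 + 43.697×1.58 + 27.726×2.69 = 16.117 + 69.041 + 74.584 = 159.74 W.
Ideal ⇒ P_in = P_out, so I_p = P_out/V_p = 159.74/240 = 0.666 A.

I_p ≈ 0.666 A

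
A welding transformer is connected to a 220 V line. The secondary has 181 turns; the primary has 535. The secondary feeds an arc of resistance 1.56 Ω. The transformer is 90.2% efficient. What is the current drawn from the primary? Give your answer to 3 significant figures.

I_p ≈ 17.9 A

V_s = 220 × 181/535 = 74.430 V.
I_s = V_s/R = 74.430/1.56 = 47.711 A.
P_out = V_s I_s = 74.430 × 47.711 = 3551.2 W.
P_in = P_out/η = 3551.2/0.902 = 3937.0 W.
I_p = P_in/V_p = 3937.0/220 = 17.9 A.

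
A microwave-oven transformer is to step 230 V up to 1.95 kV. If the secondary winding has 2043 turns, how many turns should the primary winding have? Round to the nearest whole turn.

N_p/N_s = V_p/V_s, so N_p = 2043 × 230/1950 = 241.0 ≈ 241 turns.

N_p = 241 turns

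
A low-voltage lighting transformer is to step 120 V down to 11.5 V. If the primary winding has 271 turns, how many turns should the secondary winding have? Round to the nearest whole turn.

N_s/N_p = V_s/V_p, so N_s = 271 × 11.5/120 = 26.0 ≈ 26 turns.

N_s = 26 turns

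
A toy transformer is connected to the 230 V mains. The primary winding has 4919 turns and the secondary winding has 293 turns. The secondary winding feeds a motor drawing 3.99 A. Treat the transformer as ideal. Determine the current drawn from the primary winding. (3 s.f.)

For an ideal transformer I_p N_p = I_s N_s, so I_p = 3.99 × 293/4919 = 0.238 A.

I_p ≈ 0.238 A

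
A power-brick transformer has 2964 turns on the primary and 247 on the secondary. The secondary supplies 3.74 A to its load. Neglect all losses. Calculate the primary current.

I_p ≈ 0.312 A

For an ideal transformer I_p/I_s = N_s/N_p, so I_p = 3.74 × 247/2964 = 0.312 A.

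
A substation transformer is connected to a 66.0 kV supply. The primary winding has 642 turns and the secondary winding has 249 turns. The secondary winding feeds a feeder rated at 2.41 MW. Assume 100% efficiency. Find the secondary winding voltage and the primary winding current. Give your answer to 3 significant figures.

V_s ≈ 25600 V, I_p ≈ 36.5 A

V_s = V_p × N_s/N_p = 66000 × 249/642 = 25598 V.
I_s = P/V_s = 2.41×10^6/25598 = 94.147 A.
I_p = I_s × N_s/N_p = 94.147 × 249/642 = 36.5 A.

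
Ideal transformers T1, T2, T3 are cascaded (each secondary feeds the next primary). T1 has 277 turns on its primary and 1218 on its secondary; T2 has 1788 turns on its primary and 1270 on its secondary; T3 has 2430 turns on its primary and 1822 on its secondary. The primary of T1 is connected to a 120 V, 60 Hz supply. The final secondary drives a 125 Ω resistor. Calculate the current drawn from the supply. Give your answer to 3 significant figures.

I_supply ≈ 5.26 A

After T1: V = 120.00 × 1218/277 = 527.65 V.
After T2: V = 527.65 × 1270/1788 = 374.79 V.
After T3: V = 374.79 × 1822/2430 = 281.01 V.
I_load = 281.01/125 = 2.2481 A, so P_out = 281.01 × 2.2481 = 631.75 W.
All ideal ⇒ P_in = P_out, so I_supply = 631.75/120 = 5.26 A.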